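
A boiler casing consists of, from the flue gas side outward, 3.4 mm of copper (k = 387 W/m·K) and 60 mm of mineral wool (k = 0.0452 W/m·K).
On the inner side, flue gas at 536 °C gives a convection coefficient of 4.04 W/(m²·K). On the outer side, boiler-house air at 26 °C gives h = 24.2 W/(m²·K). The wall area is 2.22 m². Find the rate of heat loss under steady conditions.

Q ≈ 700 W

Thermal resistances in series:
R_inner film = 1/(h_i·A) = 1/(4.04×2.22) = 0.1115 K/W
R_copper = L/(kA) = 0.0034/(387×2.22) = 3.957×10^-6 K/W
R_mineral wool = L/(kA) = 0.06/(0.0452×2.22) = 0.5979 K/W
R_outer film = 1/(h_o·A) = 1/(24.2×2.22) = 0.01861 K/W
R_total = 0.7281 K/W
Q = ΔT / R_total = 510 / 0.7281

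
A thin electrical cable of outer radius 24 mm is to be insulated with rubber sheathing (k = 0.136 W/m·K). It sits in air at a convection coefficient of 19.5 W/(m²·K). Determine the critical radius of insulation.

For a cylinder r_cr = k/h = 0.136/19.5
r_cr = 6.97 mm; since the bare radius (24 mm) is above r_cr, any added insulation will reduce heat loss.

r_cr ≈ 6.97 mm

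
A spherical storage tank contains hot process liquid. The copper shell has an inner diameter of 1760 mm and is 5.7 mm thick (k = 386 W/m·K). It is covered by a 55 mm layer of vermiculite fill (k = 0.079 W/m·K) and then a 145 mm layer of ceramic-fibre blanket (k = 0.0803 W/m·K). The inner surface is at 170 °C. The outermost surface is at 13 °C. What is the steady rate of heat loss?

For a spherical shell R = (1/r₁ − 1/r₂)/(4πk); film R = 1/(h·4πr²). In series:
R_copper shell = (1/0.88 − 1/0.8857)/(4π×386) = 1.508×10^-6 K/W
R_vermiculite fill = (1/0.8857 − 1/0.9407)/(4π×0.079) = 0.06649 K/W
R_ceramic-fibre blanket = (1/0.9407 − 1/1.0857)/(4π×0.0803) = 0.1407 K/W
R_total = 0.2072 K/W
Q = ΔT/R_total = 157/0.2072

Q ≈ 758 W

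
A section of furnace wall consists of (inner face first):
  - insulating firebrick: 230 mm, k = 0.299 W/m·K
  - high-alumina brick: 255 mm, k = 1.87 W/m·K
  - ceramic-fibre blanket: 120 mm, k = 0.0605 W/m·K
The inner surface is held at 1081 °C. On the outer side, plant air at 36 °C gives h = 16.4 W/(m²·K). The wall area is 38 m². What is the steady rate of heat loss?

Q ≈ 13500 W

Using the resistance-network approach (series):
R_insulating firebrick = L/(kA) = 0.23/(0.299×38) = 0.02024 K/W
R_high-alumina brick = L/(kA) = 0.255/(1.87×38) = 0.003589 K/W
R_ceramic-fibre blanket = L/(kA) = 0.12/(0.0605×38) = 0.0522 K/W
R_outer film = 1/(h_o·A) = 1/(16.4×38) = 0.001605 K/W
R_total = 0.07763 K/W
Q = ΔT / R_total = 1045 / 0.07763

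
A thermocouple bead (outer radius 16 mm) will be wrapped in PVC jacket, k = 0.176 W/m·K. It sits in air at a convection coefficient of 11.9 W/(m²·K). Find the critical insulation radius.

r_cr ≈ 29.6 mm

For a sphere r_cr = 2k/h = 2×0.176/11.9
r_cr = 29.6 mm; since the bare radius (16 mm) is below r_cr, adding a thin layer of insulation will *increase* heat loss.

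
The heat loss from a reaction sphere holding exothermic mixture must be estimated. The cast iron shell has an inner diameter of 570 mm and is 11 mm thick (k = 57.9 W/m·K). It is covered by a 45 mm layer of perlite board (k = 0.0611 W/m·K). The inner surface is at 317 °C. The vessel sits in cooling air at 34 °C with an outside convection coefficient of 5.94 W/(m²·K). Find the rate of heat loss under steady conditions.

Q ≈ 407 W

Radial (spherical) resistances in series:
R_cast iron shell = (1/0.285 − 1/0.296)/(4π×57.9) = 1.792×10^-4 K/W
R_perlite board = (1/0.296 − 1/0.341)/(4π×0.0611) = 0.5807 K/W
R_outer film = 1/(h·4πr_o²) = 1/(5.94×4π×0.341²) = 0.1152 K/W
R_total = 0.696 K/W
Q = ΔT/R_total = 283/0.696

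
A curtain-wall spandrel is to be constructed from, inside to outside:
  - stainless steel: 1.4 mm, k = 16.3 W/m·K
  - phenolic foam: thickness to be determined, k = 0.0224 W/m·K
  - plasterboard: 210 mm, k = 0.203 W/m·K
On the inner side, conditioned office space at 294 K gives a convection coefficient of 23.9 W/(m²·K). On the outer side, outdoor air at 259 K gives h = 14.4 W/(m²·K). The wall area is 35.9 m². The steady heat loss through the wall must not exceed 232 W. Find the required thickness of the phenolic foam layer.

L ≈ 95.7 mm

Model the wall as resistances in series:
R_inner film = 1/(h_i·A) = 1/(23.9×35.9) = 0.001165 K/W
R_stainless steel = L/(kA) = 0.0014/(16.3×35.9) = 2.392×10^-6 K/W
R_plasterboard = L/(kA) = 0.21/(0.203×35.9) = 0.02882 K/W
R_outer film = 1/(h_o·A) = 1/(14.4×35.9) = 0.001934 K/W
Sum of the known resistances R_other = 0.03192 K/W
Required total resistance R_tot = ΔT/Q_allow = 35/232 = 0.1509 K/W
R_phenolic foam = R_tot − R_other = 0.1189 K/W
L = R·k·A = 0.1189×0.0224×35.9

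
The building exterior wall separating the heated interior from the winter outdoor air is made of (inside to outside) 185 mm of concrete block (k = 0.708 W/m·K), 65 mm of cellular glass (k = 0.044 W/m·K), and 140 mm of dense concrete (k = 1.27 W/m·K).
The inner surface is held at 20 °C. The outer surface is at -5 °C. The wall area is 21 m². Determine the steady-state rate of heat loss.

Q ≈ 284 W

Thermal resistances in series:
R_concrete block = L/(kA) = 0.185/(0.708×21) = 0.01244 K/W
R_cellular glass = L/(kA) = 0.065/(0.044×21) = 0.07035 K/W
R_dense concrete = L/(kA) = 0.14/(1.27×21) = 0.005249 K/W
R_total = 0.08804 K/W
Q = ΔT / R_total = 25 / 0.08804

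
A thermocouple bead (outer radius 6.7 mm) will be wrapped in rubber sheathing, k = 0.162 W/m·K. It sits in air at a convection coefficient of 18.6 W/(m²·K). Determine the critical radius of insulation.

For a sphere r_cr = 2k/h = 2×0.162/18.6
r_cr = 17.4 mm; since the bare radius (6.7 mm) is below r_cr, adding a thin layer of insulation will *increase* heat loss.

r_cr ≈ 17.4 mm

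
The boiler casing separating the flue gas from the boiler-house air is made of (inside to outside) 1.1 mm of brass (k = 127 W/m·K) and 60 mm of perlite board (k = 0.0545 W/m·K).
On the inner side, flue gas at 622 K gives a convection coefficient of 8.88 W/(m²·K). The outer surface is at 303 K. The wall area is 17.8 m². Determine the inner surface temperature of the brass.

T ≈ 592 K

Series thermal resistances:
R_inner film = 1/(h_i·A) = 1/(8.88×17.8) = 0.006327 K/W
R_brass = L/(kA) = 0.0011/(127×17.8) = 4.866×10^-7 K/W
R_perlite board = L/(kA) = 0.06/(0.0545×17.8) = 0.06185 K/W
R_total = 0.06818 K/W;  Q = ΔT/R_total = 319/0.06818 = 4679 W
T_interface = T_inner − Q·ΣR(inner→interface) = 622 − 4680×0.006327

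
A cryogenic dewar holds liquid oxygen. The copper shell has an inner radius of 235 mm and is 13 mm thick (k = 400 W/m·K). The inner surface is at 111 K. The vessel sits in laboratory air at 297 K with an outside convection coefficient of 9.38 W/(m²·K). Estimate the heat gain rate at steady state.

For a spherical shell R = (1/r₁ − 1/r₂)/(4πk); film R = 1/(h·4πr²). In series:
R_copper shell = (1/0.235 − 1/0.248)/(4π×400) = 4.438×10^-5 K/W
R_outer film = 1/(h·4πr_o²) = 1/(9.38×4π×0.248²) = 0.1379 K/W
R_total = 0.138 K/W
Q = ΔT/R_total = 186/0.138

Q ≈ 1350 W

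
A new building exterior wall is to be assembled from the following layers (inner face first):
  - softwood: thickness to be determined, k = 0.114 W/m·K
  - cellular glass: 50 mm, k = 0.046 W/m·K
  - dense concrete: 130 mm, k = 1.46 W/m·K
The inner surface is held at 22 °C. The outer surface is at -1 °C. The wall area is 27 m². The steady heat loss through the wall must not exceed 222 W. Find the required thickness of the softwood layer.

Model the wall as resistances in series:
R_cellular glass = L/(kA) = 0.05/(0.046×27) = 0.04026 K/W
R_dense concrete = L/(kA) = 0.13/(1.46×27) = 0.003298 K/W
Sum of the known resistances R_other = 0.04356 K/W
Required total resistance R_tot = ΔT/Q_allow = 23/222 = 0.1036 K/W
R_softwood = R_tot − R_other = 0.06005 K/W
L = R·k·A = 0.06005×0.114×27

L ≈ 185 mm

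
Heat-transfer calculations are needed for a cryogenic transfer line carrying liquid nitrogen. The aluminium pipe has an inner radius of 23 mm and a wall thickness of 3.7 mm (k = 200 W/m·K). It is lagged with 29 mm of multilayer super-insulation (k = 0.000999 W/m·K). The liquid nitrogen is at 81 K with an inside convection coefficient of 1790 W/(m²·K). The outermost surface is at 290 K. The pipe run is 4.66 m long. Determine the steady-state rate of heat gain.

Q ≈ 8.31 W

Treating each annulus and film as a series resistance:
R_inner film = 1/(h_i·2πr₁L) = 1/(1790×2π×0.023×4.66) = 8.296×10^-4 K/W
R_aluminium pipe wall = ln(26.7/23)/(2π×200×4.66) = 2.547×10^-5 K/W
R_multilayer super-insulation = ln(55.7/26.7)/(2π×0.000999×4.66) = 25.14 K/W
R_total = 25.14 K/W
Q = ΔT/R_total = 209/25.14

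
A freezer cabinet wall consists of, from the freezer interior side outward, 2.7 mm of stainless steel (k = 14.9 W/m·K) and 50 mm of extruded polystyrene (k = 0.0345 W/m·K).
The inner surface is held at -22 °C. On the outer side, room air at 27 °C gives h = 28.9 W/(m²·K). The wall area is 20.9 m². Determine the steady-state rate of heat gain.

Model the wall as resistances in series:
R_stainless steel = L/(kA) = 0.0027/(14.9×20.9) = 8.67×10^-6 K/W
R_extruded polystyrene = L/(kA) = 0.05/(0.0345×20.9) = 0.06934 K/W
R_outer film = 1/(h_o·A) = 1/(28.9×20.9) = 0.001656 K/W
R_total = 0.07101 K/W
Q = ΔT / R_total = 49 / 0.07101

Q ≈ 690 W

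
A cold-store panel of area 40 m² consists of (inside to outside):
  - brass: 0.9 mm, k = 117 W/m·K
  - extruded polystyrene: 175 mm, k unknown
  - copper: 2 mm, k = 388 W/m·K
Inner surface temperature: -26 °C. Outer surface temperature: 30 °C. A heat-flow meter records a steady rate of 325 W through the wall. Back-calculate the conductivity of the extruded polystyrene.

k ≈ 0.0254 W/(m·K)

Model the wall as resistances in series:
R_brass = L/(kA) = 0.0009/(117×40) = 1.923×10^-7 K/W
R_copper = L/(kA) = 0.002/(388×40) = 1.289×10^-7 K/W
Sum of known resistances R_other = 3.212×10^-7 K/W
Total R = ΔT/Q = 56/325 = 0.1723 K/W
R_extruded polystyrene = R_total − R_other = 0.1723 K/W
k = L/(R·A) = 0.175/(0.1723×40)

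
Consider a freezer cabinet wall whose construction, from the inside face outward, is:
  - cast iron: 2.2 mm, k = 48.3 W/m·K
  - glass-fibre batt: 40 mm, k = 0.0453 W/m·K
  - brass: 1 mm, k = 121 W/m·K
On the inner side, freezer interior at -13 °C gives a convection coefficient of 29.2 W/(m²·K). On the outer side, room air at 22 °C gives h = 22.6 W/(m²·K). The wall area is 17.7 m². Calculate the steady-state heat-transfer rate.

Thermal resistances in series:
R_inner film = 1/(h_i·A) = 1/(29.2×17.7) = 0.001935 K/W
R_cast iron = L/(kA) = 0.0022/(48.3×17.7) = 2.573×10^-6 K/W
R_glass-fibre batt = L/(kA) = 0.04/(0.0453×17.7) = 0.04989 K/W
R_brass = L/(kA) = 0.001/(121×17.7) = 4.669×10^-7 K/W
R_outer film = 1/(h_o·A) = 1/(22.6×17.7) = 0.0025 K/W
R_total = 0.05432 K/W
Q = ΔT / R_total = 35 / 0.05432

Q ≈ 644 W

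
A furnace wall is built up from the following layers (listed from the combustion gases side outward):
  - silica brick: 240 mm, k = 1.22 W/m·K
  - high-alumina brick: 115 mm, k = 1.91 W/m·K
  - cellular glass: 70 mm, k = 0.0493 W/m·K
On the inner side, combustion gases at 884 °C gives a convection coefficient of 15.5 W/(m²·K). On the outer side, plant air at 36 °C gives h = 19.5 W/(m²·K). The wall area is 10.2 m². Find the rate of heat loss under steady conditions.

Thermal resistances in series:
R_inner film = 1/(h_i·A) = 1/(15.5×10.2) = 0.006325 K/W
R_silica brick = L/(kA) = 0.24/(1.22×10.2) = 0.01929 K/W
R_high-alumina brick = L/(kA) = 0.115/(1.91×10.2) = 0.005903 K/W
R_cellular glass = L/(kA) = 0.07/(0.0493×10.2) = 0.1392 K/W
R_outer film = 1/(h_o·A) = 1/(19.5×10.2) = 0.005028 K/W
R_total = 0.1757 K/W
Q = ΔT / R_total = 848 / 0.1757

Q ≈ 4830 W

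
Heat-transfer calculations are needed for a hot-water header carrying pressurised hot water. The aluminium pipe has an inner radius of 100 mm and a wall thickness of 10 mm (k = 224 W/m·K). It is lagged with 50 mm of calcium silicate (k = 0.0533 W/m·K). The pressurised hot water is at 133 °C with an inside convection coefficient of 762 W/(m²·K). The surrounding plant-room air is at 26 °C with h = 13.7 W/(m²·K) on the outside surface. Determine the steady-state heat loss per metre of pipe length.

Treating each annulus and film as a series resistance:
R_inner film = 1/(h_i·2πr₁L) = 1/(762×2π×0.1×1) = 0.002089 K/W
R_aluminium pipe wall = ln(110/100)/(2π×224×1) = 6.772×10^-5 K/W
R_calcium silicate = ln(160/110)/(2π×0.0533×1) = 1.119 K/W
R_outer film = 1/(h_o·2πr_oL) = 1/(13.7×2π×0.16×1) = 0.07261 K/W
R_total = 1.194 K/W
Q = ΔT/R_total = 107/1.194

q′ ≈ 89.6 W/m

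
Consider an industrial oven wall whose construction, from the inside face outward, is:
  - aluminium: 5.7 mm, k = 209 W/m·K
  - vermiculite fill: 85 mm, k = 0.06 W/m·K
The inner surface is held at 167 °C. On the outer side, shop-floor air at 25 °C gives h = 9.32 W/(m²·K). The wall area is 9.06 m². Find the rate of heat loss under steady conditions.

Using the resistance-network approach (series):
R_aluminium = L/(kA) = 0.0057/(209×9.06) = 3.01×10^-6 K/W
R_vermiculite fill = L/(kA) = 0.085/(0.06×9.06) = 0.1564 K/W
R_outer film = 1/(h_o·A) = 1/(9.32×9.06) = 0.01184 K/W
R_total = 0.1682 K/W
Q = ΔT / R_total = 142 / 0.1682

Q ≈ 844 W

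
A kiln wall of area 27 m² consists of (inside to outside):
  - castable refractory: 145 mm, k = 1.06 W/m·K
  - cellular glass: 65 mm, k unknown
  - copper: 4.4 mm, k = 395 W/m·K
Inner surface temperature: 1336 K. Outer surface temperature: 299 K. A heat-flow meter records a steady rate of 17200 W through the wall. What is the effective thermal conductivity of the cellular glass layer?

k ≈ 0.0436 W/(m·K)

Model the wall as resistances in series:
R_castable refractory = L/(kA) = 0.145/(1.06×27) = 0.005066 K/W
R_copper = L/(kA) = 0.0044/(395×27) = 4.126×10^-7 K/W
Sum of known resistances R_other = 0.005067 K/W
Total R = ΔT/Q = 1037/17200 = 0.06029 K/W
R_cellular glass = R_total − R_other = 0.05522 K/W
k = L/(R·A) = 0.065/(0.05522×27)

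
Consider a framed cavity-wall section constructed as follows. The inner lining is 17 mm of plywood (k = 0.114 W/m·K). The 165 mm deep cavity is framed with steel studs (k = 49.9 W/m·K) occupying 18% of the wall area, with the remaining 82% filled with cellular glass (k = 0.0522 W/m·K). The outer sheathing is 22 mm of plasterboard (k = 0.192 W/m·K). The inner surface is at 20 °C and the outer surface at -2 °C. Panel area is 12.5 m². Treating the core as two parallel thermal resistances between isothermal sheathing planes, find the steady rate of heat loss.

Sheathing layers in series; stud and cavity paths in parallel between them.
R_inner = 0.017/(0.114×12.5) = 0.01193 K/W
R_stud  = 0.165/(49.9×0.18×12.5) = 0.00147 K/W
R_cav   = 0.165/(0.0522×0.82×12.5) = 0.3084 K/W
1/R_core = 1/R_stud + 1/R_cav → R_core = 0.001463 K/W
R_outer = 0.022/(0.192×12.5) = 0.009167 K/W
R_total = 0.02256 K/W
Q = ΔT/R_total = 22/0.02256

Q ≈ 975 W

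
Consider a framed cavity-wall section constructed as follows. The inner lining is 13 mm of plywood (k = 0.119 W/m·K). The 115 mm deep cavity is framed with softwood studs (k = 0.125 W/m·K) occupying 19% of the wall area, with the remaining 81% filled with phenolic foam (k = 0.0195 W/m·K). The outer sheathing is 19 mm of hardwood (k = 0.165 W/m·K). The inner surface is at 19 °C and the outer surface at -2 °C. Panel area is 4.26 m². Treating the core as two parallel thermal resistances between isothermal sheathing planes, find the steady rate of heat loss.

Q ≈ 28.6 W

Sheathing layers in series; stud and cavity paths in parallel between them.
R_inner = 0.013/(0.119×4.26) = 0.02564 K/W
R_stud  = 0.115/(0.125×0.19×4.26) = 1.137 K/W
R_cav   = 0.115/(0.0195×0.81×4.26) = 1.709 K/W
1/R_core = 1/R_stud + 1/R_cav → R_core = 0.6826 K/W
R_outer = 0.019/(0.165×4.26) = 0.02703 K/W
R_total = 0.7353 K/W
Q = ΔT/R_total = 21/0.7353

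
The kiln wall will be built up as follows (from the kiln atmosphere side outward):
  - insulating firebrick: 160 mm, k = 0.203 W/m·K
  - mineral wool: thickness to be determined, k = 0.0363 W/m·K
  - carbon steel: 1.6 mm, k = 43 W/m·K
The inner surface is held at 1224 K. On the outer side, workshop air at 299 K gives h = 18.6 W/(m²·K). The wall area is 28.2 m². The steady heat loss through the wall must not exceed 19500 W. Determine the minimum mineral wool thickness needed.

Using the resistance-network approach (series):
R_insulating firebrick = L/(kA) = 0.16/(0.203×28.2) = 0.02795 K/W
R_carbon steel = L/(kA) = 0.0016/(43×28.2) = 1.319×10^-6 K/W
R_outer film = 1/(h_o·A) = 1/(18.6×28.2) = 0.001907 K/W
Sum of the known resistances R_other = 0.02986 K/W
Required total resistance R_tot = ΔT/Q_allow = 925/19500 = 0.04744 K/W
R_mineral wool = R_tot − R_other = 0.01758 K/W
L = R·k·A = 0.01758×0.0363×28.2

L ≈ 18 mm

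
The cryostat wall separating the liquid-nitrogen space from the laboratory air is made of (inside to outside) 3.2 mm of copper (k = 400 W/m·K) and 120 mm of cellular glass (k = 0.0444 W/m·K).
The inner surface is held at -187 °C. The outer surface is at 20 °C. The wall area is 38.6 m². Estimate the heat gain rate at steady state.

Using the resistance-network approach (series):
R_copper = L/(kA) = 0.0032/(400×38.6) = 2.073×10^-7 K/W
R_cellular glass = L/(kA) = 0.12/(0.0444×38.6) = 0.07002 K/W
R_total = 0.07002 K/W
Q = ΔT / R_total = 207 / 0.07002

Q ≈ 2960 W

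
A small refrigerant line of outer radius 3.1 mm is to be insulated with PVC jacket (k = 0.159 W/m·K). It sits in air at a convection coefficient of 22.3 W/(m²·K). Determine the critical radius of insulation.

For a cylinder r_cr = k/h = 0.159/22.3
r_cr = 7.13 mm; since the bare radius (3.1 mm) is below r_cr, adding a thin layer of insulation will *increase* heat loss.

r_cr ≈ 7.13 mm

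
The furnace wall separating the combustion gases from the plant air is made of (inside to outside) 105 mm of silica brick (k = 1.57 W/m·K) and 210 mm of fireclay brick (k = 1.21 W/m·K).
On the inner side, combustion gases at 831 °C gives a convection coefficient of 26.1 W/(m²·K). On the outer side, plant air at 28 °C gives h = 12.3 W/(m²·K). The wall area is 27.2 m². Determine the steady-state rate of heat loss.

Q ≈ 60700 W

Model the wall as resistances in series:
R_inner film = 1/(h_i·A) = 1/(26.1×27.2) = 0.001409 K/W
R_silica brick = L/(kA) = 0.105/(1.57×27.2) = 0.002459 K/W
R_fireclay brick = L/(kA) = 0.21/(1.21×27.2) = 0.006381 K/W
R_outer film = 1/(h_o·A) = 1/(12.3×27.2) = 0.002989 K/W
R_total = 0.01324 K/W
Q = ΔT / R_total = 803 / 0.01324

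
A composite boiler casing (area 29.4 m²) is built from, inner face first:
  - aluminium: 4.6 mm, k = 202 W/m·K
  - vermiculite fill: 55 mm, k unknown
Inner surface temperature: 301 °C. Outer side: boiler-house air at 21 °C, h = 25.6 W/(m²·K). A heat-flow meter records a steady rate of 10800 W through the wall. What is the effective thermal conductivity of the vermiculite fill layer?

k ≈ 0.0761 W/(m·K)

Series thermal resistances:
R_aluminium = L/(kA) = 0.0046/(202×29.4) = 7.746×10^-7 K/W
R_outer film = 1/(h_o·A) = 1/(25.6×29.4) = 0.001329 K/W
Sum of known resistances R_other = 0.001329 K/W
Total R = ΔT/Q = 280/10800 = 0.02593 K/W
R_vermiculite fill = R_total − R_other = 0.0246 K/W
k = L/(R·A) = 0.055/(0.0246×29.4)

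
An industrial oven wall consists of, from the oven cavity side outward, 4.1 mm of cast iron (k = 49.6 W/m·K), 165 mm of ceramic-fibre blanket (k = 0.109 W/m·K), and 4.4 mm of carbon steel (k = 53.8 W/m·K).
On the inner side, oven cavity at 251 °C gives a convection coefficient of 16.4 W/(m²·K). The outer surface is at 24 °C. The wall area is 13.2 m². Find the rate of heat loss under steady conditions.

Model the wall as resistances in series:
R_inner film = 1/(h_i·A) = 1/(16.4×13.2) = 0.004619 K/W
R_cast iron = L/(kA) = 0.0041/(49.6×13.2) = 6.262×10^-6 K/W
R_ceramic-fibre blanket = L/(kA) = 0.165/(0.109×13.2) = 0.1147 K/W
R_carbon steel = L/(kA) = 0.0044/(53.8×13.2) = 6.196×10^-6 K/W
R_total = 0.1193 K/W
Q = ΔT / R_total = 227 / 0.1193

Q ≈ 1900 W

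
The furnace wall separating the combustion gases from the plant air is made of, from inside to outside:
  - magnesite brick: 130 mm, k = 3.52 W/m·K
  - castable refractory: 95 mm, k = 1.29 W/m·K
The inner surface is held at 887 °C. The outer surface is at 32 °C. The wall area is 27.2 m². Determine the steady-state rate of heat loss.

Q ≈ 210000 W

Series thermal resistances:
R_magnesite brick = L/(kA) = 0.13/(3.52×27.2) = 0.001358 K/W
R_castable refractory = L/(kA) = 0.095/(1.29×27.2) = 0.002707 K/W
R_total = 0.004065 K/W
Q = ΔT / R_total = 855 / 0.004065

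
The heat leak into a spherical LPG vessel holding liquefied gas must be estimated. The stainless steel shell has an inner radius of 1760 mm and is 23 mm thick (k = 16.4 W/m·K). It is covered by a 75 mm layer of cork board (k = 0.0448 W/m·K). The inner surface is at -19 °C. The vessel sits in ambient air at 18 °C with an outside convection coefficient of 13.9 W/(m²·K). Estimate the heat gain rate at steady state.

Q ≈ 883 W

Radial (spherical) resistances in series:
R_stainless steel shell = (1/1.76 − 1/1.783)/(4π×16.4) = 3.556×10^-5 K/W
R_cork board = (1/1.783 − 1/1.858)/(4π×0.0448) = 0.04021 K/W
R_outer film = 1/(h·4πr_o²) = 1/(13.9×4π×1.858²) = 0.001658 K/W
R_total = 0.04191 K/W
Q = ΔT/R_total = 37/0.04191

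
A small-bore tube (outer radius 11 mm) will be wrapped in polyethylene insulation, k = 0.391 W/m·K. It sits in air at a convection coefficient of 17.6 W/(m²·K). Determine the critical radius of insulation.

For a cylinder r_cr = k/h = 0.391/17.6
r_cr = 22.2 mm; since the bare radius (11 mm) is below r_cr, adding a thin layer of insulation will *increase* heat loss.

r_cr ≈ 22.2 mm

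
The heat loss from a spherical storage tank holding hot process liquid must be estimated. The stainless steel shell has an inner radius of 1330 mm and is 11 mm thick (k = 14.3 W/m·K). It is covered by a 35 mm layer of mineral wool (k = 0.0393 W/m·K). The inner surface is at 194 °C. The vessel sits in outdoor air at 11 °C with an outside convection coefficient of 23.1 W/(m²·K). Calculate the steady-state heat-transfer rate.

Q ≈ 4550 W

Spherical conduction: R = (1/r_in − 1/r_out)/(4πk) per layer; series-sum.
R_stainless steel shell = (1/1.33 − 1/1.341)/(4π×14.3) = 3.432×10^-5 K/W
R_mineral wool = (1/1.341 − 1/1.376)/(4π×0.0393) = 0.03841 K/W
R_outer film = 1/(h·4πr_o²) = 1/(23.1×4π×1.376²) = 0.001819 K/W
R_total = 0.04026 K/W
Q = ΔT/R_total = 183/0.04026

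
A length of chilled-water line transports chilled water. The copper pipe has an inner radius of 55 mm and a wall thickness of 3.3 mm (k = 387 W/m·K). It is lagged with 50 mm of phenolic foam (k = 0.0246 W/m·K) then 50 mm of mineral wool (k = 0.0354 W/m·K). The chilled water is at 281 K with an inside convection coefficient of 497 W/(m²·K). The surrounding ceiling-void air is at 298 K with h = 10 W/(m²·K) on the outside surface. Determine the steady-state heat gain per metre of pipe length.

Cylindrical conduction, so R = ln(r₂/r₁)/(2πkL) per layer, in series:
R_inner film = 1/(h_i·2πr₁L) = 1/(497×2π×0.055×1) = 0.005822 K/W
R_copper pipe wall = ln(58.3/55)/(2π×387×1) = 2.396×10^-5 K/W
R_phenolic foam = ln(108.3/58.3)/(2π×0.0246×1) = 4.007 K/W
R_mineral wool = ln(158.3/108.3)/(2π×0.0354×1) = 1.707 K/W
R_outer film = 1/(h_o·2πr_oL) = 1/(10×2π×0.1583×1) = 0.1005 K/W
R_total = 5.82 K/W
Q = ΔT/R_total = 17/5.82

q′ ≈ 2.92 W/m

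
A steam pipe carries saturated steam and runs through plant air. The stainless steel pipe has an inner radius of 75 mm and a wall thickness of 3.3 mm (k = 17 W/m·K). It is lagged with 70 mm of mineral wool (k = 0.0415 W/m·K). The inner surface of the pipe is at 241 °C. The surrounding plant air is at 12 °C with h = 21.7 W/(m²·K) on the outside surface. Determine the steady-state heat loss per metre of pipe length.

Cylindrical conduction, so R = ln(r₂/r₁)/(2πkL) per layer, in series:
R_stainless steel pipe wall = ln(78.3/75)/(2π×17×1) = 4.031×10^-4 K/W
R_mineral wool = ln(148.3/78.3)/(2π×0.0415×1) = 2.449 K/W
R_outer film = 1/(h_o·2πr_oL) = 1/(21.7×2π×0.1483×1) = 0.04946 K/W
R_total = 2.499 K/W
Q = ΔT/R_total = 229/2.499

q′ ≈ 91.6 W/m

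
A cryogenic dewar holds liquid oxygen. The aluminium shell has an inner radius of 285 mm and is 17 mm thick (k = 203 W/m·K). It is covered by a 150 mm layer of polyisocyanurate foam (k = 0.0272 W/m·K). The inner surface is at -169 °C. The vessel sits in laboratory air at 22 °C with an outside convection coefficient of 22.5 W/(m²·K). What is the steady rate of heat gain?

Each spherical layer contributes R = (1/r_i − 1/r_o)/(4πk):
R_aluminium shell = (1/0.285 − 1/0.302)/(4π×203) = 7.743×10^-5 K/W
R_polyisocyanurate foam = (1/0.302 − 1/0.452)/(4π×0.0272) = 3.215 K/W
R_outer film = 1/(h·4πr_o²) = 1/(22.5×4π×0.452²) = 0.01731 K/W
R_total = 3.232 K/W
Q = ΔT/R_total = 191/3.232

Q ≈ 59.1 W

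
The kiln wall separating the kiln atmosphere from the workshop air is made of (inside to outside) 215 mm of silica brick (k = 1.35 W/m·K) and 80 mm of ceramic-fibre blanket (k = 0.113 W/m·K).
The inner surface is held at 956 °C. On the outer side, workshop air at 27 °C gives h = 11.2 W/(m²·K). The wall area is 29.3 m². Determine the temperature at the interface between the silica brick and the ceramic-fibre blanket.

Series thermal resistances:
R_silica brick = L/(kA) = 0.215/(1.35×29.3) = 0.005435 K/W
R_ceramic-fibre blanket = L/(kA) = 0.08/(0.113×29.3) = 0.02416 K/W
R_outer film = 1/(h_o·A) = 1/(11.2×29.3) = 0.003047 K/W
R_total = 0.03265 K/W;  Q = ΔT/R_total = 929/0.03265 = 28460 W
T_interface = T_inner − Q·ΣR(inner→interface) = 956 − 28500×0.005435

T ≈ 801 °C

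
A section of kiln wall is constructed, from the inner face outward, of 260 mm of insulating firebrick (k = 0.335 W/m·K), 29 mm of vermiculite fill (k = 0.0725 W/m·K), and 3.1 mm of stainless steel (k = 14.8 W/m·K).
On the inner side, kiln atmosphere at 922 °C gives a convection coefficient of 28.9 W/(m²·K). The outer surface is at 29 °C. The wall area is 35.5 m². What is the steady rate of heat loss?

Series thermal resistances:
R_inner film = 1/(h_i·A) = 1/(28.9×35.5) = 9.747×10^-4 K/W
R_insulating firebrick = L/(kA) = 0.26/(0.335×35.5) = 0.02186 K/W
R_vermiculite fill = L/(kA) = 0.029/(0.0725×35.5) = 0.01127 K/W
R_stainless steel = L/(kA) = 0.0031/(14.8×35.5) = 5.9×10^-6 K/W
R_total = 0.03411 K/W
Q = ΔT / R_total = 893 / 0.03411

Q ≈ 26200 W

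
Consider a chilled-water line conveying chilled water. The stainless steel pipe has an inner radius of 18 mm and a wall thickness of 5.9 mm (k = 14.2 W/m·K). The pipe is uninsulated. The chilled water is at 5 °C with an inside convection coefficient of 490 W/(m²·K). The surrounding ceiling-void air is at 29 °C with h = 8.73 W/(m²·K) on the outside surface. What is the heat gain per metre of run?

q′ ≈ 30.6 W/m

Treating each annulus and film as a series resistance:
R_inner film = 1/(h_i·2πr₁L) = 1/(490×2π×0.018×1) = 0.01804 K/W
R_stainless steel pipe wall = ln(23.9/18)/(2π×14.2×1) = 0.003178 K/W
R_outer film = 1/(h_o·2πr_oL) = 1/(8.73×2π×0.0239×1) = 0.7628 K/W
R_total = 0.784 K/W
Q = ΔT/R_total = 24/0.784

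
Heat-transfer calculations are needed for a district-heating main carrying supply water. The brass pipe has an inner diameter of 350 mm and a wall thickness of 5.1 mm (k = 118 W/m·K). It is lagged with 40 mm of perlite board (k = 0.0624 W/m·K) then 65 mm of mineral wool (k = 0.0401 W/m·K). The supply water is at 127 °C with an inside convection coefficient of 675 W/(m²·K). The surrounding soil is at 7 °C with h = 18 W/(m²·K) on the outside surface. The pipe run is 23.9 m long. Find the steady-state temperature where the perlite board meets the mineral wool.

T ≈ 87.8 °C

Treating each annulus and film as a series resistance:
R_inner film = 1/(h_i·2πr₁L) = 1/(675×2π×0.175×23.9) = 5.637×10^-5 K/W
R_brass pipe wall = ln(180.1/175)/(2π×118×23.9) = 1.621×10^-6 K/W
R_perlite board = ln(220.1/180.1)/(2π×0.0624×23.9) = 0.0214 K/W
R_mineral wool = ln(285.1/220.1)/(2π×0.0401×23.9) = 0.04297 K/W
R_outer film = 1/(h_o·2πr_oL) = 1/(18×2π×0.2851×23.9) = 0.001298 K/W
R_total = 0.06573 K/W
Q = ΔT/R_total = 120/0.06573
Q = 1830 W
T_interface = T_inner − Q·ΣR(inner→interface) = 127 − 1830×0.02146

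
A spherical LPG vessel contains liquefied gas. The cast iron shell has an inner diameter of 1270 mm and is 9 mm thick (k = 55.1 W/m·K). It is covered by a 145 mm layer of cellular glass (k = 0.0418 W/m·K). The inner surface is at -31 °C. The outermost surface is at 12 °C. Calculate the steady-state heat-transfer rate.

Q ≈ 79.1 W

Each spherical layer contributes R = (1/r_i − 1/r_o)/(4πk):
R_cast iron shell = (1/0.635 − 1/0.644)/(4π×55.1) = 3.178×10^-5 K/W
R_cellular glass = (1/0.644 − 1/0.789)/(4π×0.0418) = 0.5433 K/W
R_total = 0.5433 K/W
Q = ΔT/R_total = 43/0.5433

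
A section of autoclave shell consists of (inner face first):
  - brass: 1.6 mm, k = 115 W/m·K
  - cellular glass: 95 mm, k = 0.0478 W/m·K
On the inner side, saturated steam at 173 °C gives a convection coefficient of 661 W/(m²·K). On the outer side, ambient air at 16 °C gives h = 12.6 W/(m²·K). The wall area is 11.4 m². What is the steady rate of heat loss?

Q ≈ 865 W

Using the resistance-network approach (series):
R_inner film = 1/(h_i·A) = 1/(661×11.4) = 1.327×10^-4 K/W
R_brass = L/(kA) = 0.0016/(115×11.4) = 1.22×10^-6 K/W
R_cellular glass = L/(kA) = 0.095/(0.0478×11.4) = 0.1743 K/W
R_outer film = 1/(h_o·A) = 1/(12.6×11.4) = 0.006962 K/W
R_total = 0.1814 K/W
Q = ΔT / R_total = 157 / 0.1814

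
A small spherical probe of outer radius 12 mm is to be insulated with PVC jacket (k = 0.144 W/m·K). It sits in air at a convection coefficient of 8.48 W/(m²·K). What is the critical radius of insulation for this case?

r_cr ≈ 34 mm

For a sphere r_cr = 2k/h = 2×0.144/8.48
r_cr = 34 mm; since the bare radius (12 mm) is below r_cr, adding a thin layer of insulation will *increase* heat loss.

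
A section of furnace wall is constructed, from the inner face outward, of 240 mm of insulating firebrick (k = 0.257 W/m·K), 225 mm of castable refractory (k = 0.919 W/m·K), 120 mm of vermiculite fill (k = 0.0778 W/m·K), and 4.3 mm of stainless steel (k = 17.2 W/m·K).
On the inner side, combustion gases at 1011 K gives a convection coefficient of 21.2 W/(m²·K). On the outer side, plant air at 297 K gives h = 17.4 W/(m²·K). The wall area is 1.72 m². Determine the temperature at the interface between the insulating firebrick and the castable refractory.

T ≈ 763 K

Using the resistance-network approach (series):
R_inner film = 1/(h_i·A) = 1/(21.2×1.72) = 0.02742 K/W
R_insulating firebrick = L/(kA) = 0.24/(0.257×1.72) = 0.5429 K/W
R_castable refractory = L/(kA) = 0.225/(0.919×1.72) = 0.1423 K/W
R_vermiculite fill = L/(kA) = 0.12/(0.0778×1.72) = 0.8968 K/W
R_stainless steel = L/(kA) = 0.0043/(17.2×1.72) = 1.453×10^-4 K/W
R_outer film = 1/(h_o·A) = 1/(17.4×1.72) = 0.03341 K/W
R_total = 1.643 K/W;  Q = ΔT/R_total = 714/1.643 = 434.6 W
T_interface = T_inner − Q·ΣR(inner→interface) = 1011 − 435×0.5704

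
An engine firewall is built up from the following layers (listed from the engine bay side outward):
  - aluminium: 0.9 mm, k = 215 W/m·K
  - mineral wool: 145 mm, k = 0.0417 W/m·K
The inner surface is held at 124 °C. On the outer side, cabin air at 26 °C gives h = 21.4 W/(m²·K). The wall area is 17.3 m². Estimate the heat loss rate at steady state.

Series thermal resistances:
R_aluminium = L/(kA) = 0.0009/(215×17.3) = 2.42×10^-7 K/W
R_mineral wool = L/(kA) = 0.145/(0.0417×17.3) = 0.201 K/W
R_outer film = 1/(h_o·A) = 1/(21.4×17.3) = 0.002701 K/W
R_total = 0.2037 K/W
Q = ΔT / R_total = 98 / 0.2037

Q ≈ 481 W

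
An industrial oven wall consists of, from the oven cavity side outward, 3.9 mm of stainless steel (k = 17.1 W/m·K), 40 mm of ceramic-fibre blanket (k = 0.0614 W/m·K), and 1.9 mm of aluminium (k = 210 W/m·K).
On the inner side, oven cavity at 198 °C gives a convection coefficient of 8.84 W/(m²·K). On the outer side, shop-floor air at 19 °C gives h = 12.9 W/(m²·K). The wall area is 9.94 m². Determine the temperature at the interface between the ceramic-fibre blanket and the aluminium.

Series thermal resistances:
R_inner film = 1/(h_i·A) = 1/(8.84×9.94) = 0.01138 K/W
R_stainless steel = L/(kA) = 0.0039/(17.1×9.94) = 2.294×10^-5 K/W
R_ceramic-fibre blanket = L/(kA) = 0.04/(0.0614×9.94) = 0.06554 K/W
R_aluminium = L/(kA) = 0.0019/(210×9.94) = 9.102×10^-7 K/W
R_outer film = 1/(h_o·A) = 1/(12.9×9.94) = 0.007799 K/W
R_total = 0.08474 K/W;  Q = ΔT/R_total = 179/0.08474 = 2112 W
T_interface = T_inner − Q·ΣR(inner→interface) = 198 − 2110×0.07694

T ≈ 35.5 °C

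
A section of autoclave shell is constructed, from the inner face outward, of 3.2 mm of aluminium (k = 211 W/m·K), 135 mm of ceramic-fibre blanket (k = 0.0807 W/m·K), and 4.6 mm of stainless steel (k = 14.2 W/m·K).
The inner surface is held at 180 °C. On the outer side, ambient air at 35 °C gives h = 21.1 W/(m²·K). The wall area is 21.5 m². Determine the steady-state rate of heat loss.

Q ≈ 1810 W

Using the resistance-network approach (series):
R_aluminium = L/(kA) = 0.0032/(211×21.5) = 7.054×10^-7 K/W
R_ceramic-fibre blanket = L/(kA) = 0.135/(0.0807×21.5) = 0.07781 K/W
R_stainless steel = L/(kA) = 0.0046/(14.2×21.5) = 1.507×10^-5 K/W
R_outer film = 1/(h_o·A) = 1/(21.1×21.5) = 0.002204 K/W
R_total = 0.08003 K/W
Q = ΔT / R_total = 145 / 0.08003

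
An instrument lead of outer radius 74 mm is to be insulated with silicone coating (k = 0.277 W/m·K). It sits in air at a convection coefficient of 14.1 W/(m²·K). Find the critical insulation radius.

For a cylinder r_cr = k/h = 0.277/14.1
r_cr = 19.6 mm; since the bare radius (74 mm) is above r_cr, any added insulation will reduce heat loss.

r_cr ≈ 19.6 mm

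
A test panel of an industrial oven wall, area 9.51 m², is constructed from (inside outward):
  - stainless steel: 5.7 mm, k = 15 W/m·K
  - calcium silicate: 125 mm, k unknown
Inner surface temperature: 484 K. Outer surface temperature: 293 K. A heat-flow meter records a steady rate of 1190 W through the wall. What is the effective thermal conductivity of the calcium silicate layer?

Using the resistance-network approach (series):
R_stainless steel = L/(kA) = 0.0057/(15×9.51) = 3.996×10^-5 K/W
Sum of known resistances R_other = 3.996×10^-5 K/W
Total R = ΔT/Q = 191/1190 = 0.1605 K/W
R_calcium silicate = R_total − R_other = 0.1605 K/W
k = L/(R·A) = 0.125/(0.1605×9.51)

k ≈ 0.0819 W/(m·K)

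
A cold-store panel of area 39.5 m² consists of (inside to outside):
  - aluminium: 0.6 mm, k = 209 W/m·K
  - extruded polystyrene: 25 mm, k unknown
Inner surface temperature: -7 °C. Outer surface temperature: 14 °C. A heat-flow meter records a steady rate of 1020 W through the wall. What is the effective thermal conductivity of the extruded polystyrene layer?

k ≈ 0.0307 W/(m·K)

Model the wall as resistances in series:
R_aluminium = L/(kA) = 0.0006/(209×39.5) = 7.268×10^-8 K/W
Sum of known resistances R_other = 7.268×10^-8 K/W
Total R = ΔT/Q = 21/1020 = 0.02059 K/W
R_extruded polystyrene = R_total − R_other = 0.02059 K/W
k = L/(R·A) = 0.025/(0.02059×39.5)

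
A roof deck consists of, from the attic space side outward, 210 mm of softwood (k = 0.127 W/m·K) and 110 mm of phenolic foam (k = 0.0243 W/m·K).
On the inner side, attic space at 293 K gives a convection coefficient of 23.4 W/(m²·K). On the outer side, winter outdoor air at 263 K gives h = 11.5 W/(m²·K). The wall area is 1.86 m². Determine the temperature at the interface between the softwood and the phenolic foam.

Model the wall as resistances in series:
R_inner film = 1/(h_i·A) = 1/(23.4×1.86) = 0.02298 K/W
R_softwood = L/(kA) = 0.21/(0.127×1.86) = 0.889 K/W
R_phenolic foam = L/(kA) = 0.11/(0.0243×1.86) = 2.434 K/W
R_outer film = 1/(h_o·A) = 1/(11.5×1.86) = 0.04675 K/W
R_total = 3.392 K/W;  Q = ΔT/R_total = 30/3.392 = 8.843 W
T_interface = T_inner − Q·ΣR(inner→interface) = 293 − 8.84×0.912

T ≈ 285 K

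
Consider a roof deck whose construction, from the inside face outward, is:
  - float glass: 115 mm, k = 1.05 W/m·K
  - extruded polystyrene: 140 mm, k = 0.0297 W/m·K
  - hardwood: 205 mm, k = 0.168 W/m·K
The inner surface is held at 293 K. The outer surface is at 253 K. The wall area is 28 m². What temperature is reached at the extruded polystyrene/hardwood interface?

Series thermal resistances:
R_float glass = L/(kA) = 0.115/(1.05×28) = 0.003912 K/W
R_extruded polystyrene = L/(kA) = 0.14/(0.0297×28) = 0.1684 K/W
R_hardwood = L/(kA) = 0.205/(0.168×28) = 0.04358 K/W
R_total = 0.2158 K/W;  Q = ΔT/R_total = 40/0.2158 = 185.3 W
T_interface = T_inner − Q·ΣR(inner→interface) = 293 − 185×0.1723

T ≈ 261 K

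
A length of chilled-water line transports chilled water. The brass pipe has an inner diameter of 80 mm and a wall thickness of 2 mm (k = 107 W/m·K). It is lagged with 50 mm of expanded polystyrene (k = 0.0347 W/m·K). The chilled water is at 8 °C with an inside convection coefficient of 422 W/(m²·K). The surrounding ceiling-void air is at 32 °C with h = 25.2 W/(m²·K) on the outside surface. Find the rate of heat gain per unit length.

q′ ≈ 6.53 W/m

Treating each annulus and film as a series resistance:
R_inner film = 1/(h_i·2πr₁L) = 1/(422×2π×0.04×1) = 0.009429 K/W
R_brass pipe wall = ln(42/40)/(2π×107×1) = 7.257×10^-5 K/W
R_expanded polystyrene = ln(92/42)/(2π×0.0347×1) = 3.596 K/W
R_outer film = 1/(h_o·2πr_oL) = 1/(25.2×2π×0.092×1) = 0.06865 K/W
R_total = 3.675 K/W
Q = ΔT/R_total = 24/3.675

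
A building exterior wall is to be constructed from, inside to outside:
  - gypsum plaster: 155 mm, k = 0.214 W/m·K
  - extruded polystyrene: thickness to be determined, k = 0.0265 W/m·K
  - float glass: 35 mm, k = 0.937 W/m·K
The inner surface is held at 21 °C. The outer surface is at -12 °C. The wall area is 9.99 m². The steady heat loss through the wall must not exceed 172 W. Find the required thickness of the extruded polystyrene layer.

Model the wall as resistances in series:
R_gypsum plaster = L/(kA) = 0.155/(0.214×9.99) = 0.0725 K/W
R_float glass = L/(kA) = 0.035/(0.937×9.99) = 0.003739 K/W
Sum of the known resistances R_other = 0.07624 K/W
Required total resistance R_tot = ΔT/Q_allow = 33/172 = 0.1919 K/W
R_extruded polystyrene = R_tot − R_other = 0.1156 K/W
L = R·k·A = 0.1156×0.0265×9.99

L ≈ 30.6 mm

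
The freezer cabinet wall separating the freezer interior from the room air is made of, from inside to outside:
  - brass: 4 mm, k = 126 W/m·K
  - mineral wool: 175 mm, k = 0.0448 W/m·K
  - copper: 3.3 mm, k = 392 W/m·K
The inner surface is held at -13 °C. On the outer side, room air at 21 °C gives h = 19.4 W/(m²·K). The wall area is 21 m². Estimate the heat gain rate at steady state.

Q ≈ 180 W

Thermal resistances in series:
R_brass = L/(kA) = 0.004/(126×21) = 1.512×10^-6 K/W
R_mineral wool = L/(kA) = 0.175/(0.0448×21) = 0.186 K/W
R_copper = L/(kA) = 0.0033/(392×21) = 4.009×10^-7 K/W
R_outer film = 1/(h_o·A) = 1/(19.4×21) = 0.002455 K/W
R_total = 0.1885 K/W
Q = ΔT / R_total = 34 / 0.1885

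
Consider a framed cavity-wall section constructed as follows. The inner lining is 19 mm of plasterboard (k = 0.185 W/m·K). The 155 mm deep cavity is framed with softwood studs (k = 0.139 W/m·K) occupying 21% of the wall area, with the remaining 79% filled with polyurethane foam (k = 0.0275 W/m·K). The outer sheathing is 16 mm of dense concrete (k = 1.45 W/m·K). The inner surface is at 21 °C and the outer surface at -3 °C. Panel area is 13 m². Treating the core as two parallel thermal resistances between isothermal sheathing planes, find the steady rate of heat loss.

Sheathing layers in series; stud and cavity paths in parallel between them.
R_inner = 0.019/(0.185×13) = 0.0079 K/W
R_stud  = 0.155/(0.139×0.21×13) = 0.4085 K/W
R_cav   = 0.155/(0.0275×0.79×13) = 0.5488 K/W
1/R_core = 1/R_stud + 1/R_cav → R_core = 0.2342 K/W
R_outer = 0.016/(1.45×13) = 8.488×10^-4 K/W
R_total = 0.2429 K/W
Q = ΔT/R_total = 24/0.2429

Q ≈ 98.8 W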